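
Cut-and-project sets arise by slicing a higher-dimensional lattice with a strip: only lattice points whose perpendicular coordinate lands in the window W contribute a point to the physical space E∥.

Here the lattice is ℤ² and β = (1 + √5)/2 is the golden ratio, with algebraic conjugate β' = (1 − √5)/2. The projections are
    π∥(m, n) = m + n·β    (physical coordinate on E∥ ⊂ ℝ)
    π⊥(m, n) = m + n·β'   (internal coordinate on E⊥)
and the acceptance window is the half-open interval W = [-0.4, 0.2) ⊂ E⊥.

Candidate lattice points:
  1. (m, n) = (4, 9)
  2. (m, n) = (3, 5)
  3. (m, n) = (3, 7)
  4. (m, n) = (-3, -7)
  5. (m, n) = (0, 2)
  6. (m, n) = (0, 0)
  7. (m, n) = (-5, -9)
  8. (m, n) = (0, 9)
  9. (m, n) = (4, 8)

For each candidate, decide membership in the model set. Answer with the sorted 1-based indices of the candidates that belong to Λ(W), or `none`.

2, 6

β' = (1−√5)/2 ≈ -0.618034.
#1 (4,9): internal coord 4 + (9)·β' = -1.562306; -1.562306 ∉ [-0.4, 0.2) → out
#2 (3,5): internal coord 3 + (5)·β' = -0.090170; -0.090170 ∈ [-0.4, 0.2) → IN Λ
#3 (3,7): internal coord 3 + (7)·β' = -1.326238; -1.326238 ∉ [-0.4, 0.2) → out
#4 (-3,-7): internal coord -3 + (-7)·β' = +1.326238; +1.326238 ∉ [-0.4, 0.2) → out
#5 (0,2): internal coord 0 + (2)·β' = -1.236068; -1.236068 ∉ [-0.4, 0.2) → out
#6 (0,0): internal coord 0 + (0)·β' = +0.000000; +0.000000 ∈ [-0.4, 0.2) → IN Λ
#7 (-5,-9): internal coord -5 + (-9)·β' = +0.562306; +0.562306 ∉ [-0.4, 0.2) → out
#8 (0,9): internal coord 0 + (9)·β' = -5.562306; -5.562306 ∉ [-0.4, 0.2) → out
#9 (4,8): internal coord 4 + (8)·β' = -0.944272; -0.944272 ∉ [-0.4, 0.2) → out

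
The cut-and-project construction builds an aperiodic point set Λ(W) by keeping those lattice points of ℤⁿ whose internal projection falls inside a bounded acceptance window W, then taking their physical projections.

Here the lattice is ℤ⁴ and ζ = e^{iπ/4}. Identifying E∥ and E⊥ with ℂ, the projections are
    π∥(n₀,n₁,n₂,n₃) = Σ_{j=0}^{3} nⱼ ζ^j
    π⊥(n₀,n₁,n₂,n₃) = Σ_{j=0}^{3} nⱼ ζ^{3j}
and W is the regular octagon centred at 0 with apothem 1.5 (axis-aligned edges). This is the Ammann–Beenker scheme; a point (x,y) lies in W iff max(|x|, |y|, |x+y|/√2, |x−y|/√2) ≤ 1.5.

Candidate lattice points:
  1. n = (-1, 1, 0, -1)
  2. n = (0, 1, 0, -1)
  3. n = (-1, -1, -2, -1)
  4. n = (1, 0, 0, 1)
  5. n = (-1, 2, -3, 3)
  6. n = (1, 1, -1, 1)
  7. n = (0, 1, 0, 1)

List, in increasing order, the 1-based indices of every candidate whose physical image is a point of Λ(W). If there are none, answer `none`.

2, 3, 7

Internal map: ζ^{3j} for j=0..3 gives (1,0), (−√2/2,√2/2), (0,−1), (√2/2,√2/2).
#1 (-1, 1, 0, -1): internal (-2.4142, 0.0000); octagon support 2.4142 vs apothem 1.5 → ∉ W
#2 (0, 1, 0, -1): internal (-1.4142, 0.0000); octagon support 1.4142 vs apothem 1.5 → ∈ W
#3 (-1, -1, -2, -1): internal (-1.0000, 0.5858); octagon support 1.1213 vs apothem 1.5 → ∈ W
#4 (1, 0, 0, 1): internal (1.7071, 0.7071); octagon support 1.7071 vs apothem 1.5 → ∉ W
#5 (-1, 2, -3, 3): internal (-0.2929, 6.5355); octagon support 6.5355 vs apothem 1.5 → ∉ W
#6 (1, 1, -1, 1): internal (1.0000, 2.4142); octagon support 2.4142 vs apothem 1.5 → ∉ W
#7 (0, 1, 0, 1): internal (0.0000, 1.4142); octagon support 1.4142 vs apothem 1.5 → ∈ W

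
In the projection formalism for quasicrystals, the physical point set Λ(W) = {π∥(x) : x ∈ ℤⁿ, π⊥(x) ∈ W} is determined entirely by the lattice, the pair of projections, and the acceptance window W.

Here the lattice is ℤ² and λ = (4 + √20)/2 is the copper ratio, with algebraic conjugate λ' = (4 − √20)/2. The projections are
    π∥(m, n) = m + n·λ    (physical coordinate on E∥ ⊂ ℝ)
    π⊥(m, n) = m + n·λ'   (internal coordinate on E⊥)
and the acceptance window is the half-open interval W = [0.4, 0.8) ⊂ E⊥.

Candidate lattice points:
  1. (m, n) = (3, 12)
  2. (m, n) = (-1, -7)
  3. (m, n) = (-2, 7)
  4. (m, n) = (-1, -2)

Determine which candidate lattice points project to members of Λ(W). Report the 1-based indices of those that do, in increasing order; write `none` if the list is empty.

2

λ' = (4−√20)/2 ≈ -0.23607.
[1] lift (3,12): star map gives 0.16718; window check 0.4 ≤ 0.16718 < 0.8 is false → out
[2] lift (-1,-7): star map gives 0.65248; window check 0.4 ≤ 0.65248 < 0.8 is true → IN Λ
[3] lift (-2,7): star map gives -3.65248; window check 0.4 ≤ -3.65248 < 0.8 is false → out
[4] lift (-1,-2): star map gives -0.52786; window check 0.4 ≤ -0.52786 < 0.8 is false → out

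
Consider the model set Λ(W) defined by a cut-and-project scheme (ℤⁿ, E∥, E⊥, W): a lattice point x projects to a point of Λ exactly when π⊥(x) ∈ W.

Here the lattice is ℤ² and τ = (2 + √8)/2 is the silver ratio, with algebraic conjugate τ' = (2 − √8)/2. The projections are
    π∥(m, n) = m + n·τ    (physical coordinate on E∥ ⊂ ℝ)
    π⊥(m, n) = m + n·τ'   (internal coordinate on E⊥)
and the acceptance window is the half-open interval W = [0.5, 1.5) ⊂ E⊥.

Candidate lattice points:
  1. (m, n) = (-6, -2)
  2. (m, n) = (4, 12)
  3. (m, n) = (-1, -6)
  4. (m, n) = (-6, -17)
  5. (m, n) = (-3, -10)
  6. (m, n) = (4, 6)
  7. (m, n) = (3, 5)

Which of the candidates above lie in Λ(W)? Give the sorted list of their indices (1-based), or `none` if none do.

Compute τ' = (2−√8)/2 = -0.41421, so π⊥(m,n) = m -0.41421·n.
#1 (-6,-2): internal coord -6 + (-2)·τ' = -5.17157; -5.17157 ∉ [0.5, 1.5) → out
#2 (4,12): internal coord 4 + (12)·τ' = -0.97056; -0.97056 ∉ [0.5, 1.5) → out
#3 (-1,-6): internal coord -1 + (-6)·τ' = +1.48528; +1.48528 ∈ [0.5, 1.5) → IN Λ
#4 (-6,-17): internal coord -6 + (-17)·τ' = +1.04163; +1.04163 ∈ [0.5, 1.5) → IN Λ
#5 (-3,-10): internal coord -3 + (-10)·τ' = +1.14214; +1.14214 ∈ [0.5, 1.5) → IN Λ
#6 (4,6): internal coord 4 + (6)·τ' = +1.51472; +1.51472 ∉ [0.5, 1.5) → out
#7 (3,5): internal coord 3 + (5)·τ' = +0.92893; +0.92893 ∈ [0.5, 1.5) → IN Λ

3, 4, 5, 7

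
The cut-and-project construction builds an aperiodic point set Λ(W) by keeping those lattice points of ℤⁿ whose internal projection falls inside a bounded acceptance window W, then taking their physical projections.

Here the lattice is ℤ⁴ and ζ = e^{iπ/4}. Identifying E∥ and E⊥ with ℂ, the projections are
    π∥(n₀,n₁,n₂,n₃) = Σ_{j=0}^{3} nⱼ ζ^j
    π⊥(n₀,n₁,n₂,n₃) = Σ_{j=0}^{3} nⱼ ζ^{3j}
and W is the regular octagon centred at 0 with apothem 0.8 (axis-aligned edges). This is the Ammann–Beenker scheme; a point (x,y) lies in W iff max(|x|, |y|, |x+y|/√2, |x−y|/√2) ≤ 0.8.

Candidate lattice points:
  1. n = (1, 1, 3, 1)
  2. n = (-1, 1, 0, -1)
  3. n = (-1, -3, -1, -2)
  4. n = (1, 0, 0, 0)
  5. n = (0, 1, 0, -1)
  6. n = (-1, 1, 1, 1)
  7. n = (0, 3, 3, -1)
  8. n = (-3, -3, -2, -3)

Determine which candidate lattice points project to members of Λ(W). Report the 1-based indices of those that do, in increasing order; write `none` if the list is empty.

none

π⊥(n) = n₀ + n₁ζ³ + n₂ζ⁶ + n₃ζ⁹ where ζ = e^{iπ/4}.
candidate 1: n = (1, 1, 3, 1) → π⊥ ≈ (+1.00000, -1.58579); max(|x|,|y|,|x±y|/√2) = 1.82843 > 0.8 ⇒ ∉ W
candidate 2: n = (-1, 1, 0, -1) → π⊥ ≈ (-2.41421, +0.00000); max(|x|,|y|,|x±y|/√2) = 2.41421 > 0.8 ⇒ ∉ W
candidate 3: n = (-1, -3, -1, -2) → π⊥ ≈ (-0.29289, -2.53553); max(|x|,|y|,|x±y|/√2) = 2.53553 > 0.8 ⇒ ∉ W
candidate 4: n = (1, 0, 0, 0) → π⊥ ≈ (+1.00000, +0.00000); max(|x|,|y|,|x±y|/√2) = 1.00000 > 0.8 ⇒ ∉ W
candidate 5: n = (0, 1, 0, -1) → π⊥ ≈ (-1.41421, +0.00000); max(|x|,|y|,|x±y|/√2) = 1.41421 > 0.8 ⇒ ∉ W
candidate 6: n = (-1, 1, 1, 1) → π⊥ ≈ (-1.00000, +0.41421); max(|x|,|y|,|x±y|/√2) = 1.00000 > 0.8 ⇒ ∉ W
candidate 7: n = (0, 3, 3, -1) → π⊥ ≈ (-2.82843, -1.58579); max(|x|,|y|,|x±y|/√2) = 3.12132 > 0.8 ⇒ ∉ W
candidate 8: n = (-3, -3, -2, -3) → π⊥ ≈ (-3.00000, -2.24264); max(|x|,|y|,|x±y|/√2) = 3.70711 > 0.8 ⇒ ∉ W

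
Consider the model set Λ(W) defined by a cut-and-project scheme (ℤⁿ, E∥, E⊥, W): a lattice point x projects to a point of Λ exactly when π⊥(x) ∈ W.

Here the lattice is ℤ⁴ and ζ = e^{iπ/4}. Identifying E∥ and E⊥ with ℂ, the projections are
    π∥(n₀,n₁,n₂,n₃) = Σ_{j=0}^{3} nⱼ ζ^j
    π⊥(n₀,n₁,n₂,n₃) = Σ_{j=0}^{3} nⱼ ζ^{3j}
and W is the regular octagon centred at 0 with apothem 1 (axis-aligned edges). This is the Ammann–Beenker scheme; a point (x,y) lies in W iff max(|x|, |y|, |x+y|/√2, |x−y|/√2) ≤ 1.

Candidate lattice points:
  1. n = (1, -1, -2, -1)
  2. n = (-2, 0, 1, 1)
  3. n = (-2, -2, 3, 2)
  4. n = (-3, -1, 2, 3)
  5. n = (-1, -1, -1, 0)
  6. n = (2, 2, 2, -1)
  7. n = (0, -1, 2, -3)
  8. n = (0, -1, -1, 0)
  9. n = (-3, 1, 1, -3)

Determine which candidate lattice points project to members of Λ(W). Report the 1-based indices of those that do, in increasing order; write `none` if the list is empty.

π⊥(n) = n₀ + n₁ζ³ + n₂ζ⁶ + n₃ζ⁹ where ζ = e^{iπ/4}.
candidate 1: n = (1, -1, -2, -1) → π⊥ ≈ (+1.000000, +0.585786); max(|x|,|y|,|x±y|/√2) = 1.121320 > 1 ⇒ ∉ W
candidate 2: n = (-2, 0, 1, 1) → π⊥ ≈ (-1.292893, -0.292893); max(|x|,|y|,|x±y|/√2) = 1.292893 > 1 ⇒ ∉ W
candidate 3: n = (-2, -2, 3, 2) → π⊥ ≈ (+0.828427, -3.000000); max(|x|,|y|,|x±y|/√2) = 3.000000 > 1 ⇒ ∉ W
candidate 4: n = (-3, -1, 2, 3) → π⊥ ≈ (-0.171573, -0.585786); max(|x|,|y|,|x±y|/√2) = 0.585786 ≤ 1 ⇒ ∈ W
candidate 5: n = (-1, -1, -1, 0) → π⊥ ≈ (-0.292893, +0.292893); max(|x|,|y|,|x±y|/√2) = 0.414214 ≤ 1 ⇒ ∈ W
candidate 6: n = (2, 2, 2, -1) → π⊥ ≈ (-0.121320, -1.292893); max(|x|,|y|,|x±y|/√2) = 1.292893 > 1 ⇒ ∉ W
candidate 7: n = (0, -1, 2, -3) → π⊥ ≈ (-1.414214, -4.828427); max(|x|,|y|,|x±y|/√2) = 4.828427 > 1 ⇒ ∉ W
candidate 8: n = (0, -1, -1, 0) → π⊥ ≈ (+0.707107, +0.292893); max(|x|,|y|,|x±y|/√2) = 0.707107 ≤ 1 ⇒ ∈ W
candidate 9: n = (-3, 1, 1, -3) → π⊥ ≈ (-5.828427, -2.414214); max(|x|,|y|,|x±y|/√2) = 5.828427 > 1 ⇒ ∉ W

4, 5, 8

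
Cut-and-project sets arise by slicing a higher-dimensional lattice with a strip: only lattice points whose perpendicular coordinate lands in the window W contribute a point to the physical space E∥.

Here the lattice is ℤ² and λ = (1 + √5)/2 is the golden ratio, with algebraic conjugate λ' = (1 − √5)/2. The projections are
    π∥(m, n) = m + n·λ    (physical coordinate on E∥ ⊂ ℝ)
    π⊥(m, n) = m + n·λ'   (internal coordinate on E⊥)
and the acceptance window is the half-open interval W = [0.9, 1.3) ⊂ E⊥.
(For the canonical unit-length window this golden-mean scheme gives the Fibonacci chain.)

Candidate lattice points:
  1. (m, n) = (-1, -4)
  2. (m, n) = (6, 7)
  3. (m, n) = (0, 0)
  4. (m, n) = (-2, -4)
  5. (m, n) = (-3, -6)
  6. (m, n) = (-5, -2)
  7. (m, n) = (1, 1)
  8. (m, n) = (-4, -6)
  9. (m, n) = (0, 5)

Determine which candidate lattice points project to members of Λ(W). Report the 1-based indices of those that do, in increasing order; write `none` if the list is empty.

λ' = (1−√5)/2 ≈ -0.6180.
[1] lift (-1,-4): star map gives 1.4721; window check 0.9 ≤ 1.4721 < 1.3 is false → out
[2] lift (6,7): star map gives 1.6738; window check 0.9 ≤ 1.6738 < 1.3 is false → out
[3] lift (0,0): star map gives 0.0000; window check 0.9 ≤ 0.0000 < 1.3 is false → out
[4] lift (-2,-4): star map gives 0.4721; window check 0.9 ≤ 0.4721 < 1.3 is false → out
[5] lift (-3,-6): star map gives 0.7082; window check 0.9 ≤ 0.7082 < 1.3 is false → out
[6] lift (-5,-2): star map gives -3.7639; window check 0.9 ≤ -3.7639 < 1.3 is false → out
[7] lift (1,1): star map gives 0.3820; window check 0.9 ≤ 0.3820 < 1.3 is false → out
[8] lift (-4,-6): star map gives -0.2918; window check 0.9 ≤ -0.2918 < 1.3 is false → out
[9] lift (0,5): star map gives -3.0902; window check 0.9 ≤ -3.0902 < 1.3 is false → out

none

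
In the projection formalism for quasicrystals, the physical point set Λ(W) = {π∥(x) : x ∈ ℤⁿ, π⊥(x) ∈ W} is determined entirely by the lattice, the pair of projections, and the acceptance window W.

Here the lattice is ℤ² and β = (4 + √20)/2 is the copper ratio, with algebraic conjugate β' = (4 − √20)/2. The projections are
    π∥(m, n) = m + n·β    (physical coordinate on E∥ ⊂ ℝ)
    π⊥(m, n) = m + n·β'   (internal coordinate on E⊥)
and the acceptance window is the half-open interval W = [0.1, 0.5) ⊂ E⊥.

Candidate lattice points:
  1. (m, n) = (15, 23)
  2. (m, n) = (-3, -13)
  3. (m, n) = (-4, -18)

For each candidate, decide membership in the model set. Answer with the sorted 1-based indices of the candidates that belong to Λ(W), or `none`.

3

Compute β' = (4−√20)/2 = -0.23607, so π⊥(m,n) = m -0.23607·n.
[1] lift (15,23): star map gives 9.57044; window check 0.1 ≤ 9.57044 < 0.5 is false → out
[2] lift (-3,-13): star map gives 0.06888; window check 0.1 ≤ 0.06888 < 0.5 is false → out
[3] lift (-4,-18): star map gives 0.24922; window check 0.1 ≤ 0.24922 < 0.5 is true → IN Λ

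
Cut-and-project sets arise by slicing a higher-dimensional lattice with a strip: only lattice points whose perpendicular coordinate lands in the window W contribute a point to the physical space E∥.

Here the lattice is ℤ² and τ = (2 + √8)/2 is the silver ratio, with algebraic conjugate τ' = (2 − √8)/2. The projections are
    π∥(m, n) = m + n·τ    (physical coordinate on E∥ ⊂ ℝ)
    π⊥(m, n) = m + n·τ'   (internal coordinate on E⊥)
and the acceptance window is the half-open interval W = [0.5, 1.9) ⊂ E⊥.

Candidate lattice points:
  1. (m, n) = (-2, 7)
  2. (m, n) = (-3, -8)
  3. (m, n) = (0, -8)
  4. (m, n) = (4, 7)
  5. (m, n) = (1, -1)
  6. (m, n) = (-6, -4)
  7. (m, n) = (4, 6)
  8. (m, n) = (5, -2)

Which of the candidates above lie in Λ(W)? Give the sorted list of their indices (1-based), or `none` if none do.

4, 5, 7

Numerically τ ≈ 2.4142 and τ' = −1/τ ≈ -0.4142.
[1] lift (-2,7): star map gives -4.8995; window check 0.5 ≤ -4.8995 < 1.9 is false → out
[2] lift (-3,-8): star map gives 0.3137; window check 0.5 ≤ 0.3137 < 1.9 is false → out
[3] lift (0,-8): star map gives 3.3137; window check 0.5 ≤ 3.3137 < 1.9 is false → out
[4] lift (4,7): star map gives 1.1005; window check 0.5 ≤ 1.1005 < 1.9 is true → IN Λ
[5] lift (1,-1): star map gives 1.4142; window check 0.5 ≤ 1.4142 < 1.9 is true → IN Λ
[6] lift (-6,-4): star map gives -4.3431; window check 0.5 ≤ -4.3431 < 1.9 is false → out
[7] lift (4,6): star map gives 1.5147; window check 0.5 ≤ 1.5147 < 1.9 is true → IN Λ
[8] lift (5,-2): star map gives 5.8284; window check 0.5 ≤ 5.8284 < 1.9 is false → out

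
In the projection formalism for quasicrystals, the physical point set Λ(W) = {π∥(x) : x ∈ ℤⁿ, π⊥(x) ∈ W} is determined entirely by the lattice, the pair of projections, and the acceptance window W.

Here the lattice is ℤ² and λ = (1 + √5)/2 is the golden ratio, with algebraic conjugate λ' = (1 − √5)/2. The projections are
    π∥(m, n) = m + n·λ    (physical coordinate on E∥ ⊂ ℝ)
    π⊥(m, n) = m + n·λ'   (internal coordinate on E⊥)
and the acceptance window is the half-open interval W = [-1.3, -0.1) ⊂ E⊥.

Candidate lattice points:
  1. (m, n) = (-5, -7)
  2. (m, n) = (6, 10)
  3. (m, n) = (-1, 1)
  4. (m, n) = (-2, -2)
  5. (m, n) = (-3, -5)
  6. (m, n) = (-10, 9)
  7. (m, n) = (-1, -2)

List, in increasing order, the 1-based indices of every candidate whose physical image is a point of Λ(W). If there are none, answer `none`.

1, 2, 4

λ' = (1−√5)/2 ≈ -0.618034.
#1 (-5,-7): internal coord -5 + (-7)·λ' = -0.673762; -0.673762 ∈ [-1.3, -0.1) → IN Λ
#2 (6,10): internal coord 6 + (10)·λ' = -0.180340; -0.180340 ∈ [-1.3, -0.1) → IN Λ
#3 (-1,1): internal coord -1 + (1)·λ' = -1.618034; -1.618034 ∉ [-1.3, -0.1) → out
#4 (-2,-2): internal coord -2 + (-2)·λ' = -0.763932; -0.763932 ∈ [-1.3, -0.1) → IN Λ
#5 (-3,-5): internal coord -3 + (-5)·λ' = +0.090170; +0.090170 ∉ [-1.3, -0.1) → out
#6 (-10,9): internal coord -10 + (9)·λ' = -15.562306; -15.562306 ∉ [-1.3, -0.1) → out
#7 (-1,-2): internal coord -1 + (-2)·λ' = +0.236068; +0.236068 ∉ [-1.3, -0.1) → out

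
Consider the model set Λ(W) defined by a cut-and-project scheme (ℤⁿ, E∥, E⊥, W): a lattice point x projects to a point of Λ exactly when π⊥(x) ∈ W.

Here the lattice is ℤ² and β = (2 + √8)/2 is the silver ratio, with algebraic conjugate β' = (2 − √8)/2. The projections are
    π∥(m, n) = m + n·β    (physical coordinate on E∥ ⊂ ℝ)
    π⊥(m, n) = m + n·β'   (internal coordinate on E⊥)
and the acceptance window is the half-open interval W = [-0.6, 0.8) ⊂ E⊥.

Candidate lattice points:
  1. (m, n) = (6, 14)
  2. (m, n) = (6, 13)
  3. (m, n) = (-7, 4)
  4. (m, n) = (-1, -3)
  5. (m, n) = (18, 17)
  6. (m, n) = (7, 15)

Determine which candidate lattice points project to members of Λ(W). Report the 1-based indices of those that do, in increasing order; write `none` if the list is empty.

1, 2, 4, 6

Numerically β ≈ 2.414214 and β' = −1/β ≈ -0.414214.
#1 (6,14): internal coord 6 + (14)·β' = +0.201010; +0.201010 ∈ [-0.6, 0.8) → IN Λ
#2 (6,13): internal coord 6 + (13)·β' = +0.615224; +0.615224 ∈ [-0.6, 0.8) → IN Λ
#3 (-7,4): internal coord -7 + (4)·β' = -8.656854; -8.656854 ∉ [-0.6, 0.8) → out
#4 (-1,-3): internal coord -1 + (-3)·β' = +0.242641; +0.242641 ∈ [-0.6, 0.8) → IN Λ
#5 (18,17): internal coord 18 + (17)·β' = +10.958369; +10.958369 ∉ [-0.6, 0.8) → out
#6 (7,15): internal coord 7 + (15)·β' = +0.786797; +0.786797 ∈ [-0.6, 0.8) → IN Λ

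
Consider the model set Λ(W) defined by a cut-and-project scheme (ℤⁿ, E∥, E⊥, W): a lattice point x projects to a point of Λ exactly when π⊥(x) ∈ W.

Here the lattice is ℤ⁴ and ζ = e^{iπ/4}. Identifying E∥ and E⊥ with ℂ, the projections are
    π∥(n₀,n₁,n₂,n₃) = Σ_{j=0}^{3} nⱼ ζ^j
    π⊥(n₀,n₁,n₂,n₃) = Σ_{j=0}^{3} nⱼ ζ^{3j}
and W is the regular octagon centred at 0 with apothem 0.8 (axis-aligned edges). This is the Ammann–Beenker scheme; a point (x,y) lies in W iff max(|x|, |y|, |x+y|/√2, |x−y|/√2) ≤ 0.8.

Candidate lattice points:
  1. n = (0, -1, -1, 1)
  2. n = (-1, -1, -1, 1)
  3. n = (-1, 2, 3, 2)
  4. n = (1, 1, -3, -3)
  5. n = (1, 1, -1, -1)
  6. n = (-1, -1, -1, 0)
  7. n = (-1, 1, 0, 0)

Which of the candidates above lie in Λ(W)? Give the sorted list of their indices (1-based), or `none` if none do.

Internal map: ζ^{3j} for j=0..3 gives (1,0), (−√2/2,√2/2), (0,−1), (√2/2,√2/2).
#1 (0, -1, -1, 1): internal (1.41421, 1.00000); octagon support 1.70711 vs apothem 0.8 → ∉ W
#2 (-1, -1, -1, 1): internal (0.41421, 1.00000); octagon support 1.00000 vs apothem 0.8 → ∉ W
#3 (-1, 2, 3, 2): internal (-1.00000, -0.17157); octagon support 1.00000 vs apothem 0.8 → ∉ W
#4 (1, 1, -3, -3): internal (-1.82843, 1.58579); octagon support 2.41421 vs apothem 0.8 → ∉ W
#5 (1, 1, -1, -1): internal (-0.41421, 1.00000); octagon support 1.00000 vs apothem 0.8 → ∉ W
#6 (-1, -1, -1, 0): internal (-0.29289, 0.29289); octagon support 0.41421 vs apothem 0.8 → ∈ W
#7 (-1, 1, 0, 0): internal (-1.70711, 0.70711); octagon support 1.70711 vs apothem 0.8 → ∉ W

6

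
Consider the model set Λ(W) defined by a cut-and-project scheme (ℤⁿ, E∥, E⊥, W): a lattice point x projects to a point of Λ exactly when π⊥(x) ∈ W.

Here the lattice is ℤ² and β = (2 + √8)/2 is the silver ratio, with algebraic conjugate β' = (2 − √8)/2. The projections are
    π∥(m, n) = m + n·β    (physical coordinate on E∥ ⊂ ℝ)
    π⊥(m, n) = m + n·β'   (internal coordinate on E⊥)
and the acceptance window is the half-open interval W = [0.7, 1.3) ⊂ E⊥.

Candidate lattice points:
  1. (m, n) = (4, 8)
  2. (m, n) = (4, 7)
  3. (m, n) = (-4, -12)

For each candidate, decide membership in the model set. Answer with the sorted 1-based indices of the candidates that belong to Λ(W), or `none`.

β' = (2−√8)/2 ≈ -0.414214.
#1 (4,8): internal coord 4 + (8)·β' = +0.686292; +0.686292 ∉ [0.7, 1.3) → out
#2 (4,7): internal coord 4 + (7)·β' = +1.100505; +1.100505 ∈ [0.7, 1.3) → IN Λ
#3 (-4,-12): internal coord -4 + (-12)·β' = +0.970563; +0.970563 ∈ [0.7, 1.3) → IN Λ

2, 3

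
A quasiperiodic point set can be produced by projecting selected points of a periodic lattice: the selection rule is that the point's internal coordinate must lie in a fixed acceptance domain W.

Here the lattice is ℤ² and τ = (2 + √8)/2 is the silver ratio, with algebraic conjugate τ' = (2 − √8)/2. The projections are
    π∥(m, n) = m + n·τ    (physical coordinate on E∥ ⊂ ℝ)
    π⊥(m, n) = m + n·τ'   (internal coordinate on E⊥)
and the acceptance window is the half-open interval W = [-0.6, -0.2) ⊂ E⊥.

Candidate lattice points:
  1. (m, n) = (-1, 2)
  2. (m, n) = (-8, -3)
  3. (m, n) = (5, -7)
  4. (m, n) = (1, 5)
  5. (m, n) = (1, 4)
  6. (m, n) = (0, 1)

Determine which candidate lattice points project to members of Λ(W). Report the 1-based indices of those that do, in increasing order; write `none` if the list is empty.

Compute τ' = (2−√8)/2 = -0.41421, so π⊥(m,n) = m -0.41421·n.
[1] lift (-1,2): star map gives -1.82843; window check -0.6 ≤ -1.82843 < -0.2 is false → out
[2] lift (-8,-3): star map gives -6.75736; window check -0.6 ≤ -6.75736 < -0.2 is false → out
[3] lift (5,-7): star map gives 7.89949; window check -0.6 ≤ 7.89949 < -0.2 is false → out
[4] lift (1,5): star map gives -1.07107; window check -0.6 ≤ -1.07107 < -0.2 is false → out
[5] lift (1,4): star map gives -0.65685; window check -0.6 ≤ -0.65685 < -0.2 is false → out
[6] lift (0,1): star map gives -0.41421; window check -0.6 ≤ -0.41421 < -0.2 is true → IN Λ

6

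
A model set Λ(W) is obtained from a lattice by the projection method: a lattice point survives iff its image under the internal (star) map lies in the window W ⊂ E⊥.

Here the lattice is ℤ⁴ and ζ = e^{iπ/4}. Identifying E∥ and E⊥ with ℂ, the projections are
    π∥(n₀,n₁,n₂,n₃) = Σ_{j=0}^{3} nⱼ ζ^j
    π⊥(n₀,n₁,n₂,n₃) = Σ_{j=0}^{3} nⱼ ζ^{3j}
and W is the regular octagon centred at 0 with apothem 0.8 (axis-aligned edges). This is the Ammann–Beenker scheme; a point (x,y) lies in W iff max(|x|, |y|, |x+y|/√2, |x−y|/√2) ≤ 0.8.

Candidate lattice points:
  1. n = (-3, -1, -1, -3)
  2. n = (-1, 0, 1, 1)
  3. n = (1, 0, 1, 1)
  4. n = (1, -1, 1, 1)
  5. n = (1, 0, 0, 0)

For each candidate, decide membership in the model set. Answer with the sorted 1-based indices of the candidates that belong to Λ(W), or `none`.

With ζ = e^{iπ/4} the internal vectors are ζ^0,ζ^3,ζ^6,ζ^9.
#1 (-3, -1, -1, -3): internal (-4.414214, -1.828427); octagon support 4.414214 vs apothem 0.8 → ∉ W
#2 (-1, 0, 1, 1): internal (-0.292893, -0.292893); octagon support 0.414214 vs apothem 0.8 → ∈ W
#3 (1, 0, 1, 1): internal (1.707107, -0.292893); octagon support 1.707107 vs apothem 0.8 → ∉ W
#4 (1, -1, 1, 1): internal (2.414214, -1.000000); octagon support 2.414214 vs apothem 0.8 → ∉ W
#5 (1, 0, 0, 0): internal (1.000000, 0.000000); octagon support 1.000000 vs apothem 0.8 → ∉ W

2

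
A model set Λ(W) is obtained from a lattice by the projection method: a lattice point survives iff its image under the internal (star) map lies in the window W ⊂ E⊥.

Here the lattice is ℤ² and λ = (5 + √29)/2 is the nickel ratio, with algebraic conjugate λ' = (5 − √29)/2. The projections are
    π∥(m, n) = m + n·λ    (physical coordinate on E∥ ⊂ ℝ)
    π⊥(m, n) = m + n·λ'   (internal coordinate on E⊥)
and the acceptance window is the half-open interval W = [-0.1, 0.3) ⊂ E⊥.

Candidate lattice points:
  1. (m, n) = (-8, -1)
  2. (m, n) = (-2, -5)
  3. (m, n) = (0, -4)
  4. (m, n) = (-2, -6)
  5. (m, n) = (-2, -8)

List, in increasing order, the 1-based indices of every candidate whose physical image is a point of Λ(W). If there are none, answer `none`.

none

Numerically λ ≈ 5.192582 and λ' = −1/λ ≈ -0.192582.
#1 (-8,-1): internal coord -8 + (-1)·λ' = -7.807418; -7.807418 ∉ [-0.1, 0.3) → out
#2 (-2,-5): internal coord -2 + (-5)·λ' = -1.037088; -1.037088 ∉ [-0.1, 0.3) → out
#3 (0,-4): internal coord 0 + (-4)·λ' = +0.770330; +0.770330 ∉ [-0.1, 0.3) → out
#4 (-2,-6): internal coord -2 + (-6)·λ' = -0.844506; -0.844506 ∉ [-0.1, 0.3) → out
#5 (-2,-8): internal coord -2 + (-8)·λ' = -0.459341; -0.459341 ∉ [-0.1, 0.3) → out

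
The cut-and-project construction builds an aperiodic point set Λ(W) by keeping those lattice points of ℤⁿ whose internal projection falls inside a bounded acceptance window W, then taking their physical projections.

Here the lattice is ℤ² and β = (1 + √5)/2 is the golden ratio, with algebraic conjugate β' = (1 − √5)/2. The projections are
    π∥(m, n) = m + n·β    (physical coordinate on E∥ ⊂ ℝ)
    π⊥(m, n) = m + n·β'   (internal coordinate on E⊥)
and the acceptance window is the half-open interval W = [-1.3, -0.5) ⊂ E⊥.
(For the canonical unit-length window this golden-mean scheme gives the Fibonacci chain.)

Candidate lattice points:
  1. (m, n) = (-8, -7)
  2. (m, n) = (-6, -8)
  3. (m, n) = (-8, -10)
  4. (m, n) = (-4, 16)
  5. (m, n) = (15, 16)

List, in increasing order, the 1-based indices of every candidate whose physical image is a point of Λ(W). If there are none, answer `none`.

2

Numerically β ≈ 1.618034 and β' = −1/β ≈ -0.618034.
#1 (-8,-7): internal coord -8 + (-7)·β' = -3.673762; -3.673762 ∉ [-1.3, -0.5) → out
#2 (-6,-8): internal coord -6 + (-8)·β' = -1.055728; -1.055728 ∈ [-1.3, -0.5) → IN Λ
#3 (-8,-10): internal coord -8 + (-10)·β' = -1.819660; -1.819660 ∉ [-1.3, -0.5) → out
#4 (-4,16): internal coord -4 + (16)·β' = -13.888544; -13.888544 ∉ [-1.3, -0.5) → out
#5 (15,16): internal coord 15 + (16)·β' = +5.111456; +5.111456 ∉ [-1.3, -0.5) → out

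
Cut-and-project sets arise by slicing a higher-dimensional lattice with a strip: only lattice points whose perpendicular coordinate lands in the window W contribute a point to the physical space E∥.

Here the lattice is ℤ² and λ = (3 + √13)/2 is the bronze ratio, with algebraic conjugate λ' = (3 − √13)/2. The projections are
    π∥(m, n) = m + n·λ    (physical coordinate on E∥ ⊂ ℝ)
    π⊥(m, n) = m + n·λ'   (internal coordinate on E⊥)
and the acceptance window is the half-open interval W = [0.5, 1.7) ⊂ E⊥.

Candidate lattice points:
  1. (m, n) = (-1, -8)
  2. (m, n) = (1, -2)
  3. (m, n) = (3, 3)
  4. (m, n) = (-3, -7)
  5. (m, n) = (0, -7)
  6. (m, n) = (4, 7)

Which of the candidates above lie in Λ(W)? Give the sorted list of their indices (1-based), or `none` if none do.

Numerically λ ≈ 3.3028 and λ' = −1/λ ≈ -0.3028.
#1 (-1,-8): internal coord -1 + (-8)·λ' = +1.4222; +1.4222 ∈ [0.5, 1.7) → IN Λ
#2 (1,-2): internal coord 1 + (-2)·λ' = +1.6056; +1.6056 ∈ [0.5, 1.7) → IN Λ
#3 (3,3): internal coord 3 + (3)·λ' = +2.0917; +2.0917 ∉ [0.5, 1.7) → out
#4 (-3,-7): internal coord -3 + (-7)·λ' = -0.8806; -0.8806 ∉ [0.5, 1.7) → out
#5 (0,-7): internal coord 0 + (-7)·λ' = +2.1194; +2.1194 ∉ [0.5, 1.7) → out
#6 (4,7): internal coord 4 + (7)·λ' = +1.8806; +1.8806 ∉ [0.5, 1.7) → out

1, 2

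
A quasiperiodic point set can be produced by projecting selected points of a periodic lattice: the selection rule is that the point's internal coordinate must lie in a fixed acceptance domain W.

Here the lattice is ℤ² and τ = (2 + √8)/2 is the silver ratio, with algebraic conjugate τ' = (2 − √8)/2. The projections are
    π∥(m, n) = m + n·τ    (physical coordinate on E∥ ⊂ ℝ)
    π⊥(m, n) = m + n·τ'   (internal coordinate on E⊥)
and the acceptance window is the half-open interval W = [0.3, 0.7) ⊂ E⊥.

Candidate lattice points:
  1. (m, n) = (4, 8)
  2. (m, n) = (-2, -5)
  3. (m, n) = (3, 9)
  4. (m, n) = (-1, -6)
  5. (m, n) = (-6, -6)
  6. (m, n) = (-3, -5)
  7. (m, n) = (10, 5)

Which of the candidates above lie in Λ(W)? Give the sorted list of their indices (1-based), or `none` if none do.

1

τ' = (2−√8)/2 ≈ -0.41421.
[1] lift (4,8): star map gives 0.68629; window check 0.3 ≤ 0.68629 < 0.7 is true → IN Λ
[2] lift (-2,-5): star map gives 0.07107; window check 0.3 ≤ 0.07107 < 0.7 is false → out
[3] lift (3,9): star map gives -0.72792; window check 0.3 ≤ -0.72792 < 0.7 is false → out
[4] lift (-1,-6): star map gives 1.48528; window check 0.3 ≤ 1.48528 < 0.7 is false → out
[5] lift (-6,-6): star map gives -3.51472; window check 0.3 ≤ -3.51472 < 0.7 is false → out
[6] lift (-3,-5): star map gives -0.92893; window check 0.3 ≤ -0.92893 < 0.7 is false → out
[7] lift (10,5): star map gives 7.92893; window check 0.3 ≤ 7.92893 < 0.7 is false → out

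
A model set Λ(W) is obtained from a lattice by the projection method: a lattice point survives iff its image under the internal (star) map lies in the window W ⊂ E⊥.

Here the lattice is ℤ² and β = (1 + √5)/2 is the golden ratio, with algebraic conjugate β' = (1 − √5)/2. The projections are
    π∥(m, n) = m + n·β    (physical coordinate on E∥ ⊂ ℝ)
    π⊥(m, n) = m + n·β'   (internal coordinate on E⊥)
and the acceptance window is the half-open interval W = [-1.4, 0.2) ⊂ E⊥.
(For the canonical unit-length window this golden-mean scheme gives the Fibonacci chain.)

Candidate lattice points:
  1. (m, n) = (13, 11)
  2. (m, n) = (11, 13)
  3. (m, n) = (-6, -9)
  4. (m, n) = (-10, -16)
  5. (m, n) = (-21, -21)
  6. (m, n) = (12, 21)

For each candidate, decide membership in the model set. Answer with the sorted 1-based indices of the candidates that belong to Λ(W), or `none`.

3, 4, 6

Numerically β ≈ 1.6180 and β' = −1/β ≈ -0.6180.
candidate 1: (m,n)=(13,11) → π∥ = 13+11·β ≈ 30.7984, π⊥ = 13+11·β' ≈ 6.2016 ∉ [-1.4, 0.2) ⇒ out
candidate 2: (m,n)=(11,13) → π∥ = 11+13·β ≈ 32.0344, π⊥ = 11+13·β' ≈ 2.9656 ∉ [-1.4, 0.2) ⇒ out
candidate 3: (m,n)=(-6,-9) → π∥ = -6-9·β ≈ -20.5623, π⊥ = -6-9·β' ≈ -0.4377 ∈ [-1.4, 0.2) ⇒ IN Λ
candidate 4: (m,n)=(-10,-16) → π∥ = -10-16·β ≈ -35.8885, π⊥ = -10-16·β' ≈ -0.1115 ∈ [-1.4, 0.2) ⇒ IN Λ
candidate 5: (m,n)=(-21,-21) → π∥ = -21-21·β ≈ -54.9787, π⊥ = -21-21·β' ≈ -8.0213 ∉ [-1.4, 0.2) ⇒ out
candidate 6: (m,n)=(12,21) → π∥ = 12+21·β ≈ 45.9787, π⊥ = 12+21·β' ≈ -0.9787 ∈ [-1.4, 0.2) ⇒ IN Λ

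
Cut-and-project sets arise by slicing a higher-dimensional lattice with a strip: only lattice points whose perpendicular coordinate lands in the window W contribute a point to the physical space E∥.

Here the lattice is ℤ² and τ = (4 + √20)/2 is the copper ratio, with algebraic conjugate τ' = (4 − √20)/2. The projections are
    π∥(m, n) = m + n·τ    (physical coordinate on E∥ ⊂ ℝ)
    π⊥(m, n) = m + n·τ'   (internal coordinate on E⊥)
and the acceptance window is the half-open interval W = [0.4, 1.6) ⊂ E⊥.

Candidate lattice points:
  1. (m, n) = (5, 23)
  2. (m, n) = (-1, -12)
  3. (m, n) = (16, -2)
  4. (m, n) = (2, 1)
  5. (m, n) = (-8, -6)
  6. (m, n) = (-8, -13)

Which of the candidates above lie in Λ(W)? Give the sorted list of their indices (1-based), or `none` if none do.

none

τ' = (4−√20)/2 ≈ -0.23607.
candidate 1: (m,n)=(5,23) → π∥ = 5+23·τ ≈ 102.42956, π⊥ = 5+23·τ' ≈ -0.42956 ∉ [0.4, 1.6) ⇒ out
candidate 2: (m,n)=(-1,-12) → π∥ = -1-12·τ ≈ -51.83282, π⊥ = -1-12·τ' ≈ 1.83282 ∉ [0.4, 1.6) ⇒ out
candidate 3: (m,n)=(16,-2) → π∥ = 16-2·τ ≈ 7.52786, π⊥ = 16-2·τ' ≈ 16.47214 ∉ [0.4, 1.6) ⇒ out
candidate 4: (m,n)=(2,1) → π∥ = 2+1·τ ≈ 6.23607, π⊥ = 2+1·τ' ≈ 1.76393 ∉ [0.4, 1.6) ⇒ out
candidate 5: (m,n)=(-8,-6) → π∥ = -8-6·τ ≈ -33.41641, π⊥ = -8-6·τ' ≈ -6.58359 ∉ [0.4, 1.6) ⇒ out
candidate 6: (m,n)=(-8,-13) → π∥ = -8-13·τ ≈ -63.06888, π⊥ = -8-13·τ' ≈ -4.93112 ∉ [0.4, 1.6) ⇒ out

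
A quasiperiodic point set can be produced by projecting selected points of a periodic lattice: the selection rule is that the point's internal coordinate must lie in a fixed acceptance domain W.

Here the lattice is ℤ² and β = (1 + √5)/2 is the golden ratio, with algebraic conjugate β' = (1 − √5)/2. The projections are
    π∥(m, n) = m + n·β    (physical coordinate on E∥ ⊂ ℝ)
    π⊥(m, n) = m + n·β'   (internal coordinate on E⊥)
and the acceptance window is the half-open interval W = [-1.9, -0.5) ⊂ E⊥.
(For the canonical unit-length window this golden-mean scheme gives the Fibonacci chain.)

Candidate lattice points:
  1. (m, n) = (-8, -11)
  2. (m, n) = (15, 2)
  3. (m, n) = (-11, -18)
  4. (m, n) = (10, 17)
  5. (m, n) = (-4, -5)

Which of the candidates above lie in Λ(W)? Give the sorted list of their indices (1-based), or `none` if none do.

1, 4, 5

β' = (1−√5)/2 ≈ -0.618034.
candidate 1: (m,n)=(-8,-11) → π∥ = -8-11·β ≈ -25.798374, π⊥ = -8-11·β' ≈ -1.201626 ∈ [-1.9, -0.5) ⇒ IN Λ
candidate 2: (m,n)=(15,2) → π∥ = 15+2·β ≈ 18.236068, π⊥ = 15+2·β' ≈ 13.763932 ∉ [-1.9, -0.5) ⇒ out
candidate 3: (m,n)=(-11,-18) → π∥ = -11-18·β ≈ -40.124612, π⊥ = -11-18·β' ≈ 0.124612 ∉ [-1.9, -0.5) ⇒ out
candidate 4: (m,n)=(10,17) → π∥ = 10+17·β ≈ 37.506578, π⊥ = 10+17·β' ≈ -0.506578 ∈ [-1.9, -0.5) ⇒ IN Λ
candidate 5: (m,n)=(-4,-5) → π∥ = -4-5·β ≈ -12.090170, π⊥ = -4-5·β' ≈ -0.909830 ∈ [-1.9, -0.5) ⇒ IN Λ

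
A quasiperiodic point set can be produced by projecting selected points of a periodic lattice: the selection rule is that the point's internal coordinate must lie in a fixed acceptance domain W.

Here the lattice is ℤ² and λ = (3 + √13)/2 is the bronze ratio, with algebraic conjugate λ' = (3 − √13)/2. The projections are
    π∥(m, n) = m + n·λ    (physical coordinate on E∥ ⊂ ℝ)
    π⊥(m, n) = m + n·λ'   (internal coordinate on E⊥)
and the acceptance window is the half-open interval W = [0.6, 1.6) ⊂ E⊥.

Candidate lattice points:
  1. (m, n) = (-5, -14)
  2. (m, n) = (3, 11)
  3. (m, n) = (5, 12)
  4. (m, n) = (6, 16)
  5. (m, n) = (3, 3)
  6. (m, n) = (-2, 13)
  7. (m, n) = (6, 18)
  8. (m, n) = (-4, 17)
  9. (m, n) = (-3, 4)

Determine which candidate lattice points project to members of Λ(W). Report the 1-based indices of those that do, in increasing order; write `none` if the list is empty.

3, 4

Compute λ' = (3−√13)/2 = -0.30278, so π⊥(m,n) = m -0.30278·n.
[1] lift (-5,-14): star map gives -0.76114; window check 0.6 ≤ -0.76114 < 1.6 is false → out
[2] lift (3,11): star map gives -0.33053; window check 0.6 ≤ -0.33053 < 1.6 is false → out
[3] lift (5,12): star map gives 1.36669; window check 0.6 ≤ 1.36669 < 1.6 is true → IN Λ
[4] lift (6,16): star map gives 1.15559; window check 0.6 ≤ 1.15559 < 1.6 is true → IN Λ
[5] lift (3,3): star map gives 2.09167; window check 0.6 ≤ 2.09167 < 1.6 is false → out
[6] lift (-2,13): star map gives -5.93608; window check 0.6 ≤ -5.93608 < 1.6 is false → out
[7] lift (6,18): star map gives 0.55004; window check 0.6 ≤ 0.55004 < 1.6 is false → out
[8] lift (-4,17): star map gives -9.14719; window check 0.6 ≤ -9.14719 < 1.6 is false → out
[9] lift (-3,4): star map gives -4.21110; window check 0.6 ≤ -4.21110 < 1.6 is false → out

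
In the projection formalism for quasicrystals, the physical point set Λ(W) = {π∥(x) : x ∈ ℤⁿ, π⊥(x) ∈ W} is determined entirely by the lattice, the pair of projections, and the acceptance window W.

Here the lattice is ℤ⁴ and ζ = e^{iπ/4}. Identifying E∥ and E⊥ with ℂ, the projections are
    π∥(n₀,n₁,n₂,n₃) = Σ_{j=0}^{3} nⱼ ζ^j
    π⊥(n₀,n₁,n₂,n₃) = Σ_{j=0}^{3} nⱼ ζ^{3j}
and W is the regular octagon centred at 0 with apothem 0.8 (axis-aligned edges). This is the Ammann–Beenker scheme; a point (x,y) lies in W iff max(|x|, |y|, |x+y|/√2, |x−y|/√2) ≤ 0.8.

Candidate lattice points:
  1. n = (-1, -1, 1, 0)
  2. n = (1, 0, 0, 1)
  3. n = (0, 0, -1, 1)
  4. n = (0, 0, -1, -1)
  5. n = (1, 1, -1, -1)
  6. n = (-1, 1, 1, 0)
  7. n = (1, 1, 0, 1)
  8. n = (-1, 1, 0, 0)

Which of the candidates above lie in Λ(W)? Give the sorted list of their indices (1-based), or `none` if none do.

π⊥(n) = n₀ + n₁ζ³ + n₂ζ⁶ + n₃ζ⁹ where ζ = e^{iπ/4}.
#1 (-1, -1, 1, 0): internal (-0.292893, -1.707107); octagon support 1.707107 vs apothem 0.8 → ∉ W
#2 (1, 0, 0, 1): internal (1.707107, 0.707107); octagon support 1.707107 vs apothem 0.8 → ∉ W
#3 (0, 0, -1, 1): internal (0.707107, 1.707107); octagon support 1.707107 vs apothem 0.8 → ∉ W
#4 (0, 0, -1, -1): internal (-0.707107, 0.292893); octagon support 0.707107 vs apothem 0.8 → ∈ W
#5 (1, 1, -1, -1): internal (-0.414214, 1.000000); octagon support 1.000000 vs apothem 0.8 → ∉ W
#6 (-1, 1, 1, 0): internal (-1.707107, -0.292893); octagon support 1.707107 vs apothem 0.8 → ∉ W
#7 (1, 1, 0, 1): internal (1.000000, 1.414214); octagon support 1.707107 vs apothem 0.8 → ∉ W
#8 (-1, 1, 0, 0): internal (-1.707107, 0.707107); octagon support 1.707107 vs apothem 0.8 → ∉ W

4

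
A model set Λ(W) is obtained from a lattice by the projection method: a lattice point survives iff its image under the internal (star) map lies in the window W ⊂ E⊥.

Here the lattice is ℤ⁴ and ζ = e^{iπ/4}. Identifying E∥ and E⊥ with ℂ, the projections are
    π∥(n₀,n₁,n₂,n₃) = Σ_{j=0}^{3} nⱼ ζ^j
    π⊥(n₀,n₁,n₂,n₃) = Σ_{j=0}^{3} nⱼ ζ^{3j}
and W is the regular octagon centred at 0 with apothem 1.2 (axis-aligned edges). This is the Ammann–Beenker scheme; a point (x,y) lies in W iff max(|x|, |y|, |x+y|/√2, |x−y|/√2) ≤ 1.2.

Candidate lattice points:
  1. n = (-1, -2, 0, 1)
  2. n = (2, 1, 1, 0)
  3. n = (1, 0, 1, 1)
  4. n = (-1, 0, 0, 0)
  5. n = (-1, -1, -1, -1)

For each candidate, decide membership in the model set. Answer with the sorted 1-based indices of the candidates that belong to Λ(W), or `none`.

Internal map: ζ^{3j} for j=0..3 gives (1,0), (−√2/2,√2/2), (0,−1), (√2/2,√2/2).
#1 (-1, -2, 0, 1): internal (1.12132, -0.70711); octagon support 1.29289 vs apothem 1.2 → ∉ W
#2 (2, 1, 1, 0): internal (1.29289, -0.29289); octagon support 1.29289 vs apothem 1.2 → ∉ W
#3 (1, 0, 1, 1): internal (1.70711, -0.29289); octagon support 1.70711 vs apothem 1.2 → ∉ W
#4 (-1, 0, 0, 0): internal (-1.00000, 0.00000); octagon support 1.00000 vs apothem 1.2 → ∈ W
#5 (-1, -1, -1, -1): internal (-1.00000, -0.41421); octagon support 1.00000 vs apothem 1.2 → ∈ W

4, 5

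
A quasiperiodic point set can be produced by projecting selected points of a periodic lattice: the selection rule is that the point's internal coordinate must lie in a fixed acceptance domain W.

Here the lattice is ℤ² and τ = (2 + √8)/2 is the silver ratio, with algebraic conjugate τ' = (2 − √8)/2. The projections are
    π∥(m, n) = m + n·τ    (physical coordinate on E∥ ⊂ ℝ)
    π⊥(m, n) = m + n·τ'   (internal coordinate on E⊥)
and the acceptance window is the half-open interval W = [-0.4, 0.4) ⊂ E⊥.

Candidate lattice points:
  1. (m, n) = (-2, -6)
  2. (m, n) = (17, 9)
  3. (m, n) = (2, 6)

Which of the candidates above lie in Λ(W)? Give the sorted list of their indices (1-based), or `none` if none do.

none

τ' = (2−√8)/2 ≈ -0.4142.
#1 (-2,-6): internal coord -2 + (-6)·τ' = +0.4853; +0.4853 ∉ [-0.4, 0.4) → out
#2 (17,9): internal coord 17 + (9)·τ' = +13.2721; +13.2721 ∉ [-0.4, 0.4) → out
#3 (2,6): internal coord 2 + (6)·τ' = -0.4853; -0.4853 ∉ [-0.4, 0.4) → out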